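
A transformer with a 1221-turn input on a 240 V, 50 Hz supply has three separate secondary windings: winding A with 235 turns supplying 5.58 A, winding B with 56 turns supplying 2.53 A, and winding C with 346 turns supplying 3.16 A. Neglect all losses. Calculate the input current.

I_in ≈ 2.09 A

V_A = 240 × 235/1221 = 46.192 V; V_B = 240 × 56/1221 = 11.007 V; V_C = 240 × 346/1221 = 68.010 V.
P_out = V_A I_A + V_B I_B + V_C I_C = 46.192×5.58 + 11.007×2.53 + 68.010×3.16 = 257.75 + 27.849 + 214.91 = 500.51 W.
Ideal ⇒ P_in = P_out, so I_in = P_out/V_in = 500.51/240 = 2.09 A.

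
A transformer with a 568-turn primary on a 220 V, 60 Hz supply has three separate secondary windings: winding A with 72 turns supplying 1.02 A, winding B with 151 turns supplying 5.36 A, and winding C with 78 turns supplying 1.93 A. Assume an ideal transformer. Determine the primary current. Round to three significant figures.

I_p ≈ 1.82 A

V_A = 220 × 72/568 = 27.887 V; V_B = 220 × 151/568 = 58.486 V; V_C = 220 × 78/568 = 30.211 V.
P_out = V_A I_A + V_B I_B + V_C I_C = 27.887×1.02 + 58.486×5.36 + 30.211×1.93 = 28.445 + 313.48 + 58.308 = 400.24 W.
Ideal ⇒ P_in = P_out, so I_p = P_out/V_p = 400.24/220 = 1.82 A.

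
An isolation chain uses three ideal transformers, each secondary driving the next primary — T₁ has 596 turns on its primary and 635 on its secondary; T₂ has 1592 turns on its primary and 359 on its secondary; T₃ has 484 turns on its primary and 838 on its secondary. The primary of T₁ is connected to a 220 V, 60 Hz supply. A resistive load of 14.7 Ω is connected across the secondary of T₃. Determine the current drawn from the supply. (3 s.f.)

After T₁: V = 220.00 × 635/596 = 234.40 V.
After T₂: V = 234.40 × 359/1592 = 52.857 V.
After T₃: V = 52.857 × 838/484 = 91.517 V.
I_load = 91.517/14.7 = 6.2256 A, so P_out = 91.517 × 6.2256 = 569.75 W.
All ideal ⇒ P_in = P_out, so I_supply = 569.75/220 = 2.59 A.

I_supply ≈ 2.59 A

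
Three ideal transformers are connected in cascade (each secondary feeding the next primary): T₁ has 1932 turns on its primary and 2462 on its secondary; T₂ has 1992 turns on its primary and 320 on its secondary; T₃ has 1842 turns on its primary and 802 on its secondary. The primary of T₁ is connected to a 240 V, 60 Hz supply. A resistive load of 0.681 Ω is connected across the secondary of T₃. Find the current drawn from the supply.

After T₁: V = 240.00 × 2462/1932 = 305.84 V.
After T₂: V = 305.84 × 320/1992 = 49.131 V.
After T₃: V = 49.131 × 802/1842 = 21.391 V.
I_load = 21.391/0.681 = 31.412 A, so P_out = 21.391 × 31.412 = 671.94 W.
All ideal ⇒ P_in = P_out, so I_supply = 671.94/240 = 2.80 A.

I_supply ≈ 2.80 A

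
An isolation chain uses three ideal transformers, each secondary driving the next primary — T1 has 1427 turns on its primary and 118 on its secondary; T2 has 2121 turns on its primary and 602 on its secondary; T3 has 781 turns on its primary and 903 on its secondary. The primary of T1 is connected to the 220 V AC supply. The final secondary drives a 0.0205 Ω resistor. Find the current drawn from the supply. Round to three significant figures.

I_supply ≈ 7.90 A

After T1: V = 220.00 × 118/1427 = 18.192 V.
After T2: V = 18.192 × 602/2121 = 5.1634 V.
After T3: V = 5.1634 × 903/781 = 5.9700 V.
I_load = 5.9700/0.0205 = 291.22 A, so P_out = 5.9700 × 291.22 = 1738.6 W.
All ideal ⇒ P_in = P_out, so I_supply = 1738.6/220 = 7.90 A.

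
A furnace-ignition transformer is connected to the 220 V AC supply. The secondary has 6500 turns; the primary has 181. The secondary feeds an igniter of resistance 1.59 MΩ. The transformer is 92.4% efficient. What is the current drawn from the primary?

V_s = 220 × 6500/181 = 7900.6 V.
I_s = V_s/R = 7900.6/(1.59×10^6) = 0.0049689 A.
P_out = V_s I_s = 7900.6 × 0.0049689 = 39.257 W.
P_in = P_out/η = 39.257/0.924 = 42.486 W.
I_p = P_in/V_p = 42.486/220 = 0.193 A.

I_p ≈ 0.193 A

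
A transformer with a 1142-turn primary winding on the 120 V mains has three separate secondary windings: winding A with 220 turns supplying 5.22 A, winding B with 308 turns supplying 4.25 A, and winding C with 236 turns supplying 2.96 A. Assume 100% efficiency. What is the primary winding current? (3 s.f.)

V_A = 120 × 220/1142 = 23.117 V; V_B = 120 × 308/1142 = 32.364 V; V_C = 120 × 236/1142 = 24.799 V.
P_out = V_A I_A + V_B I_B + V_C I_C = 23.117×5.22 + 32.364×4.25 + 24.799×2.96 = 120.67 + 137.55 + 73.404 = 331.62 W.
Ideal ⇒ P_in = P_out, so I_p = P_out/V_p = 331.62/120 = 2.76 A.

I_p ≈ 2.76 A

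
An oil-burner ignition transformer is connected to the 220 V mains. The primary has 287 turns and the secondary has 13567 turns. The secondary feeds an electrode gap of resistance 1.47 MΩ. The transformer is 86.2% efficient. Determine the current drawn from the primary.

V_s = 220 × 13567/287 = 10400 V.
I_s = V_s/R = 10400/(1.47×10^6) = 0.0070747 A.
P_out = V_s I_s = 10400 × 0.0070747 = 73.575 W.
P_in = P_out/η = 73.575/0.862 = 85.354 W.
I_p = P_in/V_p = 85.354/220 = 0.388 A.

I_p ≈ 0.388 A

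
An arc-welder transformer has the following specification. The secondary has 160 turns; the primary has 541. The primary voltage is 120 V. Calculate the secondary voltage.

V_s/V_p = N_s/N_p, so V_s = 120 × 160/541 = 35.5 V.

V_s ≈ 35.5 V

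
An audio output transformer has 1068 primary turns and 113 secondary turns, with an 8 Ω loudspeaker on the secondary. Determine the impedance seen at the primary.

Z_p ≈ 715 Ω

Z_p = (N_p/N_s)² × Z_s = (1068/113)² × 8 = 715 Ω.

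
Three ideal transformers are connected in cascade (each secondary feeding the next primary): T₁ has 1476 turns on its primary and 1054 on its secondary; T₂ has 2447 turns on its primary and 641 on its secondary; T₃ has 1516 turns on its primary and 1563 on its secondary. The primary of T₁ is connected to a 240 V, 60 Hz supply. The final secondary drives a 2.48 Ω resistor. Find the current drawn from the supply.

I_supply ≈ 3.60 A

After T₁: V = 240.00 × 1054/1476 = 171.38 V.
After T₂: V = 171.38 × 641/2447 = 44.894 V.
After T₃: V = 44.894 × 1563/1516 = 46.286 V.
I_load = 46.286/2.48 = 18.664 A, so P_out = 46.286 × 18.664 = 863.87 W.
All ideal ⇒ P_in = P_out, so I_supply = 863.87/240 = 3.60 A.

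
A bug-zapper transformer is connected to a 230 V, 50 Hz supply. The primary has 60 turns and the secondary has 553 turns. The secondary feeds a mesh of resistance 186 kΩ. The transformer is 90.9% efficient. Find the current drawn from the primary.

V_s = 230 × 553/60 = 2119.8 V.
I_s = V_s/R = 2119.8/186000 = 0.011397 A.
P_out = V_s I_s = 2119.8 × 0.011397 = 24.160 W.
P_in = P_out/η = 24.160/0.909 = 26.578 W.
I_p = P_in/V_p = 26.578/230 = 0.116 A.

I_p ≈ 0.116 A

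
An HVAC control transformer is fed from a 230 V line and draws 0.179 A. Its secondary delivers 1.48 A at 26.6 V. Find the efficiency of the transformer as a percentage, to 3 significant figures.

η ≈ 95.6%

P_in = 230 × 0.179 = 41.1700 W.
P_out = 26.6 × 1.48 = 39.3680 W.
η = P_out/P_in = 39.3680/41.1700 = 0.956.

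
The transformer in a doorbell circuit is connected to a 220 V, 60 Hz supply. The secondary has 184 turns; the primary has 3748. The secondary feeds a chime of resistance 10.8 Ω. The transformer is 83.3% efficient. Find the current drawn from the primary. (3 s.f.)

I_p ≈ 0.0589 A

V_s = 220 × 184/3748 = 10.800 V.
I_s = V_s/R = 10.800/10.8 = 1.0000 A.
P_out = V_s I_s = 10.800 × 1.0000 = 10.801 W.
P_in = P_out/η = 10.801/0.833 = 12.966 W.
I_p = P_in/V_p = 12.966/220 = 0.0589 A.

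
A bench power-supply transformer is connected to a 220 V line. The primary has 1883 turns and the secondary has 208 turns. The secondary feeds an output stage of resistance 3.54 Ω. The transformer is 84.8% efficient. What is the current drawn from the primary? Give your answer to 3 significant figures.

V_s = 220 × 208/1883 = 24.302 V.
I_s = V_s/R = 24.302/3.54 = 6.8649 A.
P_out = V_s I_s = 24.302 × 6.8649 = 166.83 W.
P_in = P_out/η = 166.83/0.848 = 196.73 W.
I_p = P_in/V_p = 196.73/220 = 0.894 A.

I_p ≈ 0.894 A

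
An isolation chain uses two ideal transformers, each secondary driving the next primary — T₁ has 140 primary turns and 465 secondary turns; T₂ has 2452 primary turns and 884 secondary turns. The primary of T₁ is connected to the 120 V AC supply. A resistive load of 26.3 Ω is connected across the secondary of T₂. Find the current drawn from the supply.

I_supply ≈ 6.54 A

Secondary of T₁: V = 120.00 × 465/140 = 398.57 V.
Secondary of T₂: V = 398.57 × 884/2452 = 143.69 V.
I_load = 143.69/26.3 = 5.4636 A, so P_out = 143.69 × 5.4636 = 785.09 W.
All ideal ⇒ P_in = P_out, so I_supply = 785.09/120 = 6.54 A.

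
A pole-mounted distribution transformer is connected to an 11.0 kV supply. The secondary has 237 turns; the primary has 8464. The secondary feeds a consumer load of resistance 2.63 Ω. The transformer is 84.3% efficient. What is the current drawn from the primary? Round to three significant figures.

I_p ≈ 3.89 A

V_s = 11000 × 237/8464 = 308.01 V.
I_s = V_s/R = 308.01/2.63 = 117.11 A.
P_out = V_s I_s = 308.01 × 117.11 = 36072 W.
P_in = P_out/η = 36072/0.843 = 42791 W.
I_p = P_in/V_p = 42791/11000 = 3.89 A.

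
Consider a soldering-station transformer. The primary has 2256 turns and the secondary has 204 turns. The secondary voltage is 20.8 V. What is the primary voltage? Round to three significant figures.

V_p ≈ 230 V

V_p/V_s = N_p/N_s, so V_p = 20.8 × 2256/204 = 230 V.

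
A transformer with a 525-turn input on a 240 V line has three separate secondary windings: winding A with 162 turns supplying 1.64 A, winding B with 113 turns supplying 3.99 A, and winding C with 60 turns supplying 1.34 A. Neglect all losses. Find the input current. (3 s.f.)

V_A = 240 × 162/525 = 74.057 V; V_B = 240 × 113/525 = 51.657 V; V_C = 240 × 60/525 = 27.429 V.
P_out = V_A I_A + V_B I_B + V_C I_C = 74.057×1.64 + 51.657×3.99 + 27.429×1.34 = 121.45 + 206.11 + 36.754 = 364.32 W.
Ideal ⇒ P_in = P_out, so I_in = P_out/V_in = 364.32/240 = 1.52 A.

I_in ≈ 1.52 A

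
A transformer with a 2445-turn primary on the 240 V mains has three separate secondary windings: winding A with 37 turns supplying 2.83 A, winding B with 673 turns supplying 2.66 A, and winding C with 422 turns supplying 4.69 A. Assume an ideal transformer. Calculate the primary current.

I_p ≈ 1.58 A

V_A = 240 × 37/2445 = 3.6319 V; V_B = 240 × 673/2445 = 66.061 V; V_C = 240 × 422/2445 = 41.423 V.
P_out = V_A I_A + V_B I_B + V_C I_C = 3.6319×2.83 + 66.061×2.66 + 41.423×4.69 = 10.278 + 175.72 + 194.28 = 380.28 W.
Ideal ⇒ P_in = P_out, so I_p = P_out/V_p = 380.28/240 = 1.58 A.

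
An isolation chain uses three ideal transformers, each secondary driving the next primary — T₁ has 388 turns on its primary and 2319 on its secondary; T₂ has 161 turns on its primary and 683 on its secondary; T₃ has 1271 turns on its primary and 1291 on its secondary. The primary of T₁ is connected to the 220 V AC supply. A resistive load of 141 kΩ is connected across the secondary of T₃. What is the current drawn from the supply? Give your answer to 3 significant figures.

Secondary of T₁: V = 220.00 × 2319/388 = 1314.9 V.
Secondary of T₂: V = 1314.9 × 683/161 = 5578.1 V.
Secondary of T₃: V = 5578.1 × 1291/1271 = 5665.9 V.
I_load = 5665.9/141000 = 0.040184 A, so P_out = 5665.9 × 0.040184 = 227.67 W.
All ideal ⇒ P_in = P_out, so I_supply = 227.67/220 = 1.03 A.

I_supply ≈ 1.03 A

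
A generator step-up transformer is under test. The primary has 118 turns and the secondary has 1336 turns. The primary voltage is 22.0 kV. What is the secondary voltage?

V_s/V_p = N_s/N_p, so V_s = 22000 × 1336/118 = 249000 V.

V_s ≈ 249000 V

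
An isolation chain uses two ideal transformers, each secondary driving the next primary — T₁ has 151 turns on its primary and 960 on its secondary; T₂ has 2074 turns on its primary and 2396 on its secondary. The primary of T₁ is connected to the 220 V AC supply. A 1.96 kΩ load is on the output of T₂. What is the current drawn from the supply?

Secondary of T₁: V = 220.00 × 960/151 = 1398.7 V.
Secondary of T₂: V = 1398.7 × 2396/2074 = 1615.8 V.
I_load = 1615.8/1960 = 0.82440 A, so P_out = 1615.8 × 0.82440 = 1332.1 W.
All ideal ⇒ P_in = P_out, so I_supply = 1332.1/220 = 6.05 A.

I_supply ≈ 6.05 A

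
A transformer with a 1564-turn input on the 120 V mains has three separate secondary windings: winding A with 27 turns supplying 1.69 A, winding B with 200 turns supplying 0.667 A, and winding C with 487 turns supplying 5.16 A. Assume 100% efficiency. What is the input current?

I_in ≈ 1.72 A

V_A = 120 × 27/1564 = 2.0716 V; V_B = 120 × 200/1564 = 15.345 V; V_C = 120 × 487/1564 = 37.366 V.
P_out = V_A I_A + V_B I_B + V_C I_C = 2.0716×1.69 + 15.345×0.667 + 37.366×5.16 = 3.5010 + 10.235 + 192.81 = 206.54 W.
Ideal ⇒ P_in = P_out, so I_in = P_out/V_in = 206.54/120 = 1.72 A.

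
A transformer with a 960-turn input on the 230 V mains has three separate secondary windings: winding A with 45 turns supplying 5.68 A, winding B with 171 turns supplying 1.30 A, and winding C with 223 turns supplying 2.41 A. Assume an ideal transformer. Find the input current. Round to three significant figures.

V_A = 230 × 45/960 = 10.781 V; V_B = 230 × 171/960 = 40.969 V; V_C = 230 × 223/960 = 53.427 V.
P_out = V_A I_A + V_B I_B + V_C I_C = 10.781×5.68 + 40.969×1.30 + 53.427×2.41 = 61.237 + 53.259 + 128.76 = 243.26 W.
Ideal ⇒ P_in = P_out, so I_in = P_out/V_in = 243.26/230 = 1.06 A.

I_in ≈ 1.06 A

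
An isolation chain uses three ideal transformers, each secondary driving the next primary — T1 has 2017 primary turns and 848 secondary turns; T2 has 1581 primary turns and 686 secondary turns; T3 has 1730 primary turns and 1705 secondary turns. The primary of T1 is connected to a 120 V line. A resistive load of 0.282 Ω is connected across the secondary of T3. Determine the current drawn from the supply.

I_supply ≈ 13.8 A

Secondary of T1: V = 120.00 × 848/2017 = 50.451 V.
Secondary of T2: V = 50.451 × 686/1581 = 21.891 V.
Secondary of T3: V = 21.891 × 1705/1730 = 21.575 V.
I_load = 21.575/0.282 = 76.505 A, so P_out = 21.575 × 76.505 = 1650.6 W.
All ideal ⇒ P_in = P_out, so I_supply = 1650.6/120 = 13.8 A.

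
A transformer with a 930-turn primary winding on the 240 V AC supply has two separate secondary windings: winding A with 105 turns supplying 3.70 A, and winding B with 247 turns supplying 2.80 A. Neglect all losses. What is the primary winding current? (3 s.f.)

I_p ≈ 1.16 A

V_A = 240 × 105/930 = 27.097 V; V_B = 240 × 247/930 = 63.742 V.
P_out = V_A I_A + V_B I_B = 27.097×3.70 + 63.742×2.80 = 100.26 + 178.48 = 278.74 W.
Ideal ⇒ P_in = P_out, so I_p = P_out/V_p = 278.74/240 = 1.16 A.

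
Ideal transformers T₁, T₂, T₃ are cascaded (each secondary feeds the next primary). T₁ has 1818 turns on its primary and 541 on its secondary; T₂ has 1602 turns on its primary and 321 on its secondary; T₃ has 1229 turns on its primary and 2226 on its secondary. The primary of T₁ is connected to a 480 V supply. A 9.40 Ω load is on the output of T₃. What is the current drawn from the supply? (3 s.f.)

I_supply ≈ 0.596 A

Secondary of T₁: V = 480.00 × 541/1818 = 142.84 V.
Secondary of T₂: V = 142.84 × 321/1602 = 28.621 V.
Secondary of T₃: V = 28.621 × 2226/1229 = 51.839 V.
I_load = 51.839/9.40 = 5.5148 A, so P_out = 51.839 × 5.5148 = 285.89 W.
All ideal ⇒ P_in = P_out, so I_supply = 285.89/480 = 0.596 A.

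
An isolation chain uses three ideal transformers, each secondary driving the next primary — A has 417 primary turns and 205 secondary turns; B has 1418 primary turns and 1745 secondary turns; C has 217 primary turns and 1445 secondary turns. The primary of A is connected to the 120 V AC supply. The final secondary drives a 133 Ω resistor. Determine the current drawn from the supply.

I_supply ≈ 14.6 A

After A: V = 120.00 × 205/417 = 58.993 V.
After B: V = 58.993 × 1745/1418 = 72.597 V.
After C: V = 72.597 × 1445/217 = 483.42 V.
I_load = 483.42/133 = 3.6348 A, so P_out = 483.42 × 3.6348 = 1757.1 W.
All ideal ⇒ P_in = P_out, so I_supply = 1757.1/120 = 14.6 A.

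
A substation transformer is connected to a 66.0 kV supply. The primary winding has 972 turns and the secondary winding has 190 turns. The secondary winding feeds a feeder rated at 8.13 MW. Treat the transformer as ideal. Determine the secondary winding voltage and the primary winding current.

V_s = V_p × N_s/N_p = 66000 × 190/972 = 12901 V.
I_s = P/V_s = 8.13×10^6/12901 = 630.17 A.
I_p = I_s × N_s/N_p = 630.17 × 190/972 = 123 A.

V_s ≈ 12900 V, I_p ≈ 123 A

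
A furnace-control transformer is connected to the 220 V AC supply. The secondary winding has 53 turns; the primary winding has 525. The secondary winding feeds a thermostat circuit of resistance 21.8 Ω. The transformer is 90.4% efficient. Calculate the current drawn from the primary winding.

I_p ≈ 0.114 A

V_s = 220 × 53/525 = 22.210 V.
I_s = V_s/R = 22.210/21.8 = 1.0188 A.
P_out = V_s I_s = 22.210 × 1.0188 = 22.627 W.
P_in = P_out/η = 22.627/0.904 = 25.030 W.
I_p = P_in/V_p = 25.030/220 = 0.114 A.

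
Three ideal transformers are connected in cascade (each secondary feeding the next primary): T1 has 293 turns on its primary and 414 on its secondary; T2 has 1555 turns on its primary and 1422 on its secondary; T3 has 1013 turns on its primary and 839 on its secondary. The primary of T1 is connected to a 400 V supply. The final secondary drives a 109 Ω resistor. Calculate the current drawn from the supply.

Secondary of T1: V = 400.00 × 414/293 = 565.19 V.
Secondary of T2: V = 565.19 × 1422/1555 = 516.85 V.
Secondary of T3: V = 516.85 × 839/1013 = 428.07 V.
I_load = 428.07/109 = 3.9272 A, so P_out = 428.07 × 3.9272 = 1681.1 W.
All ideal ⇒ P_in = P_out, so I_supply = 1681.1/400 = 4.20 A.

I_supply ≈ 4.20 A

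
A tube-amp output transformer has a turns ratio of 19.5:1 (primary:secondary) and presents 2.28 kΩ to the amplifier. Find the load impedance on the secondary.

Z_s = Z_p/(N_p/N_s)² = 2280/19.5² = 6.00 Ω.

Z_s ≈ 6.00 Ω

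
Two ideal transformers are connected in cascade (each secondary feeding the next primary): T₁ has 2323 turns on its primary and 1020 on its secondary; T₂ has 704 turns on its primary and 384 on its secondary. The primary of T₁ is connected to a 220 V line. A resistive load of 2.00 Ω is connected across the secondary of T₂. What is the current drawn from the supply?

After T₁: V = 220.00 × 1020/2323 = 96.599 V.
After T₂: V = 96.599 × 384/704 = 52.690 V.
I_load = 52.690/2.00 = 26.345 A, so P_out = 52.690 × 26.345 = 1388.1 W.
All ideal ⇒ P_in = P_out, so I_supply = 1388.1/220 = 6.31 A.

I_supply ≈ 6.31 A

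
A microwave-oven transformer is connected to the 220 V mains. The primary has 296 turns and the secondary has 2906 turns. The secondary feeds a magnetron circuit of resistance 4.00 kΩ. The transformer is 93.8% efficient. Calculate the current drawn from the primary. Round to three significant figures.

V_s = 220 × 2906/296 = 2159.9 V.
I_s = V_s/R = 2159.9/4000 = 0.53997 A.
P_out = V_s I_s = 2159.9 × 0.53997 = 1166.3 W.
P_in = P_out/η = 1166.3/0.938 = 1243.3 W.
I_p = P_in/V_p = 1243.3/220 = 5.65 A.

I_p ≈ 5.65 A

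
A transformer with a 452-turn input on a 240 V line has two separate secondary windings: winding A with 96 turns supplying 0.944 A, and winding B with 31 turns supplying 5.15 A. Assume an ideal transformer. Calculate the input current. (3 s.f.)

V_A = 240 × 96/452 = 50.973 V; V_B = 240 × 31/452 = 16.460 V.
P_out = V_A I_A + V_B I_B = 50.973×0.944 + 16.460×5.15 = 48.119 + 84.770 = 132.89 W.
Ideal ⇒ P_in = P_out, so I_in = P_out/V_in = 132.89/240 = 0.554 A.

I_in ≈ 0.554 A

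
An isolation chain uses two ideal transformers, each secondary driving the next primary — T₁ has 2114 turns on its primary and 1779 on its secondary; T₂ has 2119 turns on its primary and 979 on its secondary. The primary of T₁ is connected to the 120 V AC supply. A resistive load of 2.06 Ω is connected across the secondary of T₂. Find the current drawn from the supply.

I_supply ≈ 8.81 A

Secondary of T₁: V = 120.00 × 1779/2114 = 100.98 V.
Secondary of T₂: V = 100.98 × 979/2119 = 46.656 V.
I_load = 46.656/2.06 = 22.648 A, so P_out = 46.656 × 22.648 = 1056.7 W.
All ideal ⇒ P_in = P_out, so I_supply = 1056.7/120 = 8.81 A.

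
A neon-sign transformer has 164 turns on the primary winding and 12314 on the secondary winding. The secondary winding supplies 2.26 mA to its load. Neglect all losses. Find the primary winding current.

I_p ≈ 0.170 A

For an ideal transformer I_p/I_s = N_s/N_p, so I_p = 0.00226 × 12314/164 = 0.170 A.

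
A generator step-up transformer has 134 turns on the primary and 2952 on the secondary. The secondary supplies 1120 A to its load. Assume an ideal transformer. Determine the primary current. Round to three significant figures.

For an ideal transformer I_p/I_s = N_s/N_p, so I_p = 1120 × 2952/134 = 24700 A.

I_p ≈ 24700 A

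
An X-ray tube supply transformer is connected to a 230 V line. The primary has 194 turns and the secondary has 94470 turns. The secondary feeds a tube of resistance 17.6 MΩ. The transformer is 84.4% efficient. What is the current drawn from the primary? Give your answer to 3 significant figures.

I_p ≈ 3.67 A

V_s = 230 × 94470/194 = 112000 V.
I_s = V_s/R = 112000/(1.76×10^7) = 0.0063637 A.
P_out = V_s I_s = 112000 × 0.0063637 = 712.73 W.
P_in = P_out/η = 712.73/0.844 = 844.47 W.
I_p = P_in/V_p = 844.47/230 = 3.67 A.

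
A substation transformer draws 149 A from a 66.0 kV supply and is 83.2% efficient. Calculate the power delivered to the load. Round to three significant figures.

P_out ≈ 8.18×10^6 W

P_in = V_p I_p = 66000 × 149 = 9.8340×10^6 W.
P_out = η P_in = 0.832 × 9.8340×10^6 = 8.18×10^6 W.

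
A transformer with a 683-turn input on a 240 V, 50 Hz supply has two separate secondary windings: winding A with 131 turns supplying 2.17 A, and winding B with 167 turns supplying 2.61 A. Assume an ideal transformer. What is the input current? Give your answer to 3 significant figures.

V_A = 240 × 131/683 = 46.032 V; V_B = 240 × 167/683 = 58.682 V.
P_out = V_A I_A + V_B I_B = 46.032×2.17 + 58.682×2.61 = 99.890 + 153.16 = 253.05 W.
Ideal ⇒ P_in = P_out, so I_in = P_out/V_in = 253.05/240 = 1.05 A.

I_in ≈ 1.05 A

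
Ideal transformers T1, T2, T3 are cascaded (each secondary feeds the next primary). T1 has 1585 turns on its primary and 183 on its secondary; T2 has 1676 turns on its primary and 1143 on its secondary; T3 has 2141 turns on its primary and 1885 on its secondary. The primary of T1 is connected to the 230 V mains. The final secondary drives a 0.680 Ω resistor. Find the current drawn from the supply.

After T1: V = 230.00 × 183/1585 = 26.555 V.
After T2: V = 26.555 × 1143/1676 = 18.110 V.
After T3: V = 18.110 × 1885/2141 = 15.945 V.
I_load = 15.945/0.680 = 23.448 A, so P_out = 15.945 × 23.448 = 373.87 W.
All ideal ⇒ P_in = P_out, so I_supply = 373.87/230 = 1.63 A.

I_supply ≈ 1.63 A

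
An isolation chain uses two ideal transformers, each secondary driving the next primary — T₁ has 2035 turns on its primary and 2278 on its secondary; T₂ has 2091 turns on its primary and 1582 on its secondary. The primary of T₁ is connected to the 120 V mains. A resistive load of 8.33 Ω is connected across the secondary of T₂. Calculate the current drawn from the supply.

Secondary of T₁: V = 120.00 × 2278/2035 = 134.33 V.
Secondary of T₂: V = 134.33 × 1582/2091 = 101.63 V.
I_load = 101.63/8.33 = 12.201 A, so P_out = 101.63 × 12.201 = 1239.9 W.
All ideal ⇒ P_in = P_out, so I_supply = 1239.9/120 = 10.3 A.

I_supply ≈ 10.3 A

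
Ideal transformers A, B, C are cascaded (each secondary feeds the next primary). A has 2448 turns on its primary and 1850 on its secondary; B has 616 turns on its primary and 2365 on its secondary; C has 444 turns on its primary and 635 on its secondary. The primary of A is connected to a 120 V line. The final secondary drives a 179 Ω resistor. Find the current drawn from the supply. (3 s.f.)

I_supply ≈ 11.5 A

After A: V = 120.00 × 1850/2448 = 90.686 V.
After B: V = 90.686 × 2365/616 = 348.17 V.
After C: V = 348.17 × 635/444 = 497.95 V.
I_load = 497.95/179 = 2.7818 A, so P_out = 497.95 × 2.7818 = 1385.2 W.
All ideal ⇒ P_in = P_out, so I_supply = 1385.2/120 = 11.5 A.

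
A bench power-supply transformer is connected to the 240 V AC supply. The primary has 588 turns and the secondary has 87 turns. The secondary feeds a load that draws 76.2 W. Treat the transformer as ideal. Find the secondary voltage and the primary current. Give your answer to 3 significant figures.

V_s ≈ 35.5 V, I_p ≈ 0.318 A

V_s = V_p × N_s/N_p = 240 × 87/588 = 35.510 V.
I_s = P/V_s = 76.2/35.510 = 2.1459 A.
I_p = I_s × N_s/N_p = 2.1459 × 87/588 = 0.318 A.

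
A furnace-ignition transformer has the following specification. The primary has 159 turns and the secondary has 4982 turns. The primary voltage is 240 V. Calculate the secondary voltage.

V_s ≈ 7520 V

V_s/V_p = N_s/N_p, so V_s = 240 × 4982/159 = 7520 V.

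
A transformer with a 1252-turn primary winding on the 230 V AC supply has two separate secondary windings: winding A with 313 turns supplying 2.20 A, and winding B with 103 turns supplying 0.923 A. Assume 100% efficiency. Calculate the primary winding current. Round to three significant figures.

V_A = 230 × 313/1252 = 57.500 V; V_B = 230 × 103/1252 = 18.922 V.
P_out = V_A I_A + V_B I_B = 57.500×2.20 + 18.922×0.923 = 126.50 + 17.465 = 143.96 W.
Ideal ⇒ P_in = P_out, so I_p = P_out/V_p = 143.96/230 = 0.626 A.

I_p ≈ 0.626 A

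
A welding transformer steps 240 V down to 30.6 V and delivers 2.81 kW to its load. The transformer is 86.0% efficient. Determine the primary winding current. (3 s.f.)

P_in = P_out/η = 2810/0.860 = 3267.4 W.
I_p = P_in/V_p = 3267.4/240 = 13.6 A.

I_p ≈ 13.6 A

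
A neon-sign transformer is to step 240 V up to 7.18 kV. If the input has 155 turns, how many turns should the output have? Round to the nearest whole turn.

N_out = 4637 turns

N_out/N_in = V_out/V_in, so N_out = 155 × 7180/240 = 4637.1 ≈ 4637 turns.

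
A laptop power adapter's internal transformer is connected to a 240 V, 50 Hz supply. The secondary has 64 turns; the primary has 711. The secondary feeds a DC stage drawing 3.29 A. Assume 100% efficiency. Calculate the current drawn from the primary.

For an ideal transformer I_p N_p = I_s N_s, so I_p = 3.29 × 64/711 = 0.296 A.

I_p ≈ 0.296 A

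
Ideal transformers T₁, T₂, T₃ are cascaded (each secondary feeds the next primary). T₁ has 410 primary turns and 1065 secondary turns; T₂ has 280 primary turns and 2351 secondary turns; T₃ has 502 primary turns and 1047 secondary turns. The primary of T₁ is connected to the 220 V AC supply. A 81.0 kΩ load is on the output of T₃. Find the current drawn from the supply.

I_supply ≈ 5.62 A

After T₁: V = 220.00 × 1065/410 = 571.46 V.
After T₂: V = 571.46 × 2351/280 = 4798.3 V.
After T₃: V = 4798.3 × 1047/502 = 10008 V.
I_load = 10008/81000 = 0.12355 A, so P_out = 10008 × 0.12355 = 1236.4 W.
All ideal ⇒ P_in = P_out, so I_supply = 1236.4/220 = 5.62 A.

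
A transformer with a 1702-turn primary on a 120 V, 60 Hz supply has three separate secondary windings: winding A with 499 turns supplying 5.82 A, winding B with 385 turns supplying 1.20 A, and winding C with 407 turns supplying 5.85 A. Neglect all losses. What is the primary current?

I_p ≈ 3.38 A

V_A = 120 × 499/1702 = 35.182 V; V_B = 120 × 385/1702 = 27.145 V; V_C = 120 × 407/1702 = 28.696 V.
P_out = V_A I_A + V_B I_B + V_C I_C = 35.182×5.82 + 27.145×1.20 + 28.696×5.85 = 204.76 + 32.573 + 167.87 = 405.20 W.
Ideal ⇒ P_in = P_out, so I_p = P_out/V_p = 405.20/120 = 3.38 A.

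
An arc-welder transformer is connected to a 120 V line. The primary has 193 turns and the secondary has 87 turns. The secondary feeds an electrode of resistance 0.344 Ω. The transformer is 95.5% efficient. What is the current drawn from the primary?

V_s = 120 × 87/193 = 54.093 V.
I_s = V_s/R = 54.093/0.344 = 157.25 A.
P_out = V_s I_s = 54.093 × 157.25 = 8506.1 W.
P_in = P_out/η = 8506.1/0.955 = 8906.9 W.
I_p = P_in/V_p = 8906.9/120 = 74.2 A.

I_p ≈ 74.2 A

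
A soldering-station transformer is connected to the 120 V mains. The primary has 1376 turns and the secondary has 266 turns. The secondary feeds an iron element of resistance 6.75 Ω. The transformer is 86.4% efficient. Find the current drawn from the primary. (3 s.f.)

I_p ≈ 0.769 A

V_s = 120 × 266/1376 = 23.198 V.
I_s = V_s/R = 23.198/6.75 = 3.4367 A.
P_out = V_s I_s = 23.198 × 3.4367 = 79.723 W.
P_in = P_out/η = 79.723/0.864 = 92.272 W.
I_p = P_in/V_p = 92.272/120 = 0.769 A.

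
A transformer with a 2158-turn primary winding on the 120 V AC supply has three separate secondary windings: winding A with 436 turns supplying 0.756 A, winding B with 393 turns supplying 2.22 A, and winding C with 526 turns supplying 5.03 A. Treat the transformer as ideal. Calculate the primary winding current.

V_A = 120 × 436/2158 = 24.245 V; V_B = 120 × 393/2158 = 21.854 V; V_C = 120 × 526/2158 = 29.249 V.
P_out = V_A I_A + V_B I_B + V_C I_C = 24.245×0.756 + 21.854×2.22 + 29.249×5.03 = 18.329 + 48.515 + 147.12 = 213.97 W.
Ideal ⇒ P_in = P_out, so I_p = P_out/V_p = 213.97/120 = 1.78 A.

I_p ≈ 1.78 A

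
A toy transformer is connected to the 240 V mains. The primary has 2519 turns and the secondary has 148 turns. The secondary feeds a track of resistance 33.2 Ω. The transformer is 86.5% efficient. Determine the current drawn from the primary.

V_s = 240 × 148/2519 = 14.101 V.
I_s = V_s/R = 14.101/33.2 = 0.42472 A.
P_out = V_s I_s = 14.101 × 0.42472 = 5.9890 W.
P_in = P_out/η = 5.9890/0.865 = 6.9237 W.
I_p = P_in/V_p = 6.9237/240 = 0.0288 A.

I_p ≈ 0.0288 A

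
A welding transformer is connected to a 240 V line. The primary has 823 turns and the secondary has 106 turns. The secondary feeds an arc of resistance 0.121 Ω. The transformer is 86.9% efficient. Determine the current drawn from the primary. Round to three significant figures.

V_s = 240 × 106/823 = 30.911 V.
I_s = V_s/R = 30.911/0.121 = 255.47 A.
P_out = V_s I_s = 30.911 × 255.47 = 7896.8 W.
P_in = P_out/η = 7896.8/0.869 = 9087.2 W.
I_p = P_in/V_p = 9087.2/240 = 37.9 A.

I_p ≈ 37.9 A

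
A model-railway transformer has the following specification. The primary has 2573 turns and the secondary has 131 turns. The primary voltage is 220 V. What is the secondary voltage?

V_s/V_p = N_s/N_p, so V_s = 220 × 131/2573 = 11.2 V.

V_s ≈ 11.2 V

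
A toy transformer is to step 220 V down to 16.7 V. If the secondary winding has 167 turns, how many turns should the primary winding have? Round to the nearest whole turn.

N_p = 2200 turns

N_p/N_s = V_p/V_s, so N_p = 167 × 220/16.7 = 2200.0 ≈ 2200 turns.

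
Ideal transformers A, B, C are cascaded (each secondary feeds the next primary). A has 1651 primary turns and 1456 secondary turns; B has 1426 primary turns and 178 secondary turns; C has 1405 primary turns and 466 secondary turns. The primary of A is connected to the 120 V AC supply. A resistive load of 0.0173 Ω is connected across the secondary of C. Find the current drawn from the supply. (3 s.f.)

After A: V = 120.00 × 1456/1651 = 105.83 V.
After B: V = 105.83 × 178/1426 = 13.210 V.
After C: V = 13.210 × 466/1405 = 4.3813 V.
I_load = 4.3813/0.0173 = 253.26 A, so P_out = 4.3813 × 253.26 = 1109.6 W.
All ideal ⇒ P_in = P_out, so I_supply = 1109.6/120 = 9.25 A.

I_supply ≈ 9.25 A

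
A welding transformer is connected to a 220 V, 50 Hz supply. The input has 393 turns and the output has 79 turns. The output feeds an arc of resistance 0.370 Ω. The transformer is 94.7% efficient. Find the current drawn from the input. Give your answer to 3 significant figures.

V_out = 220 × 79/393 = 44.224 V.
I_out = V_out/R = 44.224/0.370 = 119.52 A.
P_out = V_out I_out = 44.224 × 119.52 = 5285.8 W.
P_in = P_out/η = 5285.8/0.947 = 5581.7 W.
I_in = P_in/V_in = 5581.7/220 = 25.4 A.

I_in ≈ 25.4 A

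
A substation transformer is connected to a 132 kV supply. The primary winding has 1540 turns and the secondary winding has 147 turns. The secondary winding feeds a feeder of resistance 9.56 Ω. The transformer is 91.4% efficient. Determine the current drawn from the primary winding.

V_s = 132000 × 147/1540 = 12600 V.
I_s = V_s/R = 12600/9.56 = 1318.0 A.
P_out = V_s I_s = 12600 × 1318.0 = 1.6607×10^7 W.
P_in = P_out/η = 1.6607×10^7/0.914 = 1.8169×10^7 W.
I_p = P_in/V_p = 1.8169×10^7/132000 = 138 A.

I_p ≈ 138 A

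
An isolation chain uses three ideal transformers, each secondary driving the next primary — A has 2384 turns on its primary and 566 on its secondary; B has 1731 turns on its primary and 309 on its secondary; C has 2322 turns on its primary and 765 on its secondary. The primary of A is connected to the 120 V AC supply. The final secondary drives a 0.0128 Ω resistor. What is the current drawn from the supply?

After A: V = 120.00 × 566/2384 = 28.490 V.
After B: V = 28.490 × 309/1731 = 5.0857 V.
After C: V = 5.0857 × 765/2322 = 1.6755 V.
I_load = 1.6755/0.0128 = 130.90 A, so P_out = 1.6755 × 130.90 = 219.33 W.
All ideal ⇒ P_in = P_out, so I_supply = 219.33/120 = 1.83 A.

I_supply ≈ 1.83 A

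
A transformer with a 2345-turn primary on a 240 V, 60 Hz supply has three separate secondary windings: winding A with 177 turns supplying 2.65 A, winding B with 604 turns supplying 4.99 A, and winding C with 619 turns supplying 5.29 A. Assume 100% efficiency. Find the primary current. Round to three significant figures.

I_p ≈ 2.88 A

V_A = 240 × 177/2345 = 18.115 V; V_B = 240 × 604/2345 = 61.817 V; V_C = 240 × 619/2345 = 63.352 V.
P_out = V_A I_A + V_B I_B + V_C I_C = 18.115×2.65 + 61.817×4.99 + 63.352×5.29 = 48.005 + 308.46 + 335.13 = 691.60 W.
Ideal ⇒ P_in = P_out, so I_p = P_out/V_p = 691.60/240 = 2.88 A.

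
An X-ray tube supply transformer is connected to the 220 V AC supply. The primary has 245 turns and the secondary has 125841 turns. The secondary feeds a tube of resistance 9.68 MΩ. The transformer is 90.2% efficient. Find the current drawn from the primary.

I_p ≈ 6.65 A

V_s = 220 × 125841/245 = 113000 V.
I_s = V_s/R = 113000/(9.68×10^6) = 0.011674 A.
P_out = V_s I_s = 113000 × 0.011674 = 1319.1 W.
P_in = P_out/η = 1319.1/0.902 = 1462.4 W.
I_p = P_in/V_p = 1462.4/220 = 6.65 A.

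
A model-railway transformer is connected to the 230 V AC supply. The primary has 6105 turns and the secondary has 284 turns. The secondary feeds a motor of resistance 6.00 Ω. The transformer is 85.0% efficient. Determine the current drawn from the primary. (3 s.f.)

I_p ≈ 0.0976 A

V_s = 230 × 284/6105 = 10.699 V.
I_s = V_s/R = 10.699/6.00 = 1.7832 A.
P_out = V_s I_s = 10.699 × 1.7832 = 19.080 W.
P_in = P_out/η = 19.080/0.850 = 22.447 W.
I_p = P_in/V_p = 22.447/230 = 0.0976 A.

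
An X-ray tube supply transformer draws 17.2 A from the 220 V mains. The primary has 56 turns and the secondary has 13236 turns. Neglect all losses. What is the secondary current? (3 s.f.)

I_s/I_p = N_p/N_s, so I_s = 17.2 × 56/13236 = 0.0728 A.

I_s ≈ 0.0728 A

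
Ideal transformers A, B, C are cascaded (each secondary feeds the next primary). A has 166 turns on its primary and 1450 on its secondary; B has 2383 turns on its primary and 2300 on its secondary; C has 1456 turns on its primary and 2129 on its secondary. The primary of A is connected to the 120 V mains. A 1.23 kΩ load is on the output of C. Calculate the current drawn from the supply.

I_supply ≈ 14.8 A

Secondary of A: V = 120.00 × 1450/166 = 1048.2 V.
Secondary of B: V = 1048.2 × 2300/2383 = 1011.7 V.
Secondary of C: V = 1011.7 × 2129/1456 = 1479.3 V.
I_load = 1479.3/1230 = 1.2027 A, so P_out = 1479.3 × 1.2027 = 1779.2 W.
All ideal ⇒ P_in = P_out, so I_supply = 1779.2/120 = 14.8 A.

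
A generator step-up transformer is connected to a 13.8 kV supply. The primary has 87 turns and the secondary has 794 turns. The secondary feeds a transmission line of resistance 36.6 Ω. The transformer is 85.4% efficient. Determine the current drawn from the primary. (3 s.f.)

I_p ≈ 36800 A

V_s = 13800 × 794/87 = 125940 V.
I_s = V_s/R = 125940/36.6 = 3441.1 A.
P_out = V_s I_s = 125940 × 3441.1 = 4.3339×10^8 W.
P_in = P_out/η = 4.3339×10^8/0.854 = 5.0748×10^8 W.
I_p = P_in/V_p = 5.0748×10^8/13800 = 36800 A.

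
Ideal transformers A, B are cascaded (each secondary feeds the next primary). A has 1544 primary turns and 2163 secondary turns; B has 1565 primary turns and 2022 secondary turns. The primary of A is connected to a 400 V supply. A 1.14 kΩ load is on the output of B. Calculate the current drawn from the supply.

I_supply ≈ 1.15 A

Secondary of A: V = 400.00 × 2163/1544 = 560.36 V.
Secondary of B: V = 560.36 × 2022/1565 = 724.00 V.
I_load = 724.00/1140 = 0.63508 A, so P_out = 724.00 × 0.63508 = 459.80 W.
All ideal ⇒ P_in = P_out, so I_supply = 459.80/400 = 1.15 A.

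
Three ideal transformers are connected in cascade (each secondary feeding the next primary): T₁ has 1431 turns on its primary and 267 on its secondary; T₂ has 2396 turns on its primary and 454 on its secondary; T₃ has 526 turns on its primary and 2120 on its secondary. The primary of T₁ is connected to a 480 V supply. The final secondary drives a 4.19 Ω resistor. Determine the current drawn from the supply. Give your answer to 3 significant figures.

Secondary of T₁: V = 480.00 × 267/1431 = 89.560 V.
Secondary of T₂: V = 89.560 × 454/2396 = 16.970 V.
Secondary of T₃: V = 16.970 × 2120/526 = 68.396 V.
I_load = 68.396/4.19 = 16.324 A, so P_out = 68.396 × 16.324 = 1116.5 W.
All ideal ⇒ P_in = P_out, so I_supply = 1116.5/480 = 2.33 A.

I_supply ≈ 2.33 A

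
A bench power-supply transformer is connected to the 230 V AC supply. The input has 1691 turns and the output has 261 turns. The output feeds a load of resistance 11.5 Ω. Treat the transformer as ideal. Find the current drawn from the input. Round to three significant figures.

I_in ≈ 0.476 A

V_out = V_in × N_out/N_in = 230 × 261/1691 = 35.500 V.
I_out = V_out/R = 35.500/11.5 = 3.0869 A.
For an ideal transformer I_in N_in = I_out N_out, so I_in = 3.0869 × 261/1691 = 0.476 A.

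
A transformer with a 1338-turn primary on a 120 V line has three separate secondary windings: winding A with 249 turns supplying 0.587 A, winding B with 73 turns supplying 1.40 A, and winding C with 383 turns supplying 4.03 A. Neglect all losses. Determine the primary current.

I_p ≈ 1.34 A

V_A = 120 × 249/1338 = 22.332 V; V_B = 120 × 73/1338 = 6.5471 V; V_C = 120 × 383/1338 = 34.350 V.
P_out = V_A I_A + V_B I_B + V_C I_C = 22.332×0.587 + 6.5471×1.40 + 34.350×4.03 = 13.109 + 9.1659 + 138.43 = 160.70 W.
Ideal ⇒ P_in = P_out, so I_p = P_out/V_p = 160.70/120 = 1.34 A.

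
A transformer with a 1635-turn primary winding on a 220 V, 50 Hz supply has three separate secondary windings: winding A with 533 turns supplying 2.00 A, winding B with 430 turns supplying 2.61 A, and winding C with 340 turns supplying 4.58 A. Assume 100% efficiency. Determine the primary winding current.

V_A = 220 × 533/1635 = 71.719 V; V_B = 220 × 430/1635 = 57.859 V; V_C = 220 × 340/1635 = 45.749 V.
P_out = V_A I_A + V_B I_B + V_C I_C = 71.719×2.00 + 57.859×2.61 + 45.749×4.58 = 143.44 + 151.01 + 209.53 = 503.98 W.
Ideal ⇒ P_in = P_out, so I_p = P_out/V_p = 503.98/220 = 2.29 A.

I_p ≈ 2.29 A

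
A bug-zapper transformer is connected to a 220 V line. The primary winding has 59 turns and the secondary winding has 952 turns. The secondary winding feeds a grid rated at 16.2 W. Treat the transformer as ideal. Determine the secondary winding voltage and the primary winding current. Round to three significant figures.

V_s = V_p × N_s/N_p = 220 × 952/59 = 3549.8 V.
I_s = P/V_s = 16.2/3549.8 = 0.0045636 A.
I_p = I_s × N_s/N_p = 0.0045636 × 952/59 = 0.0736 A.

V_s ≈ 3550 V, I_p ≈ 0.0736 A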